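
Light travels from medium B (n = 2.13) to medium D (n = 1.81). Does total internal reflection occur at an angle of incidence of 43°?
θc = arcsin(n₂/n₁) = 58.19°; 43° < θc, so no — the ray refracts.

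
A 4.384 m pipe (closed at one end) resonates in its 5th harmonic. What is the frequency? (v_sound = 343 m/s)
fₙ = nv/(4L) = 97.8 Hz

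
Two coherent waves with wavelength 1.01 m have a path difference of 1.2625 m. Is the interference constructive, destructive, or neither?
neither (partial) — path difference = 1.25λ, neither a whole number of wavelengths nor an odd multiple of λ/2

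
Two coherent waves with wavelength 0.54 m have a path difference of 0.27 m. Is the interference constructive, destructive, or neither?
destructive — path difference = 0.5λ, an odd multiple of λ/2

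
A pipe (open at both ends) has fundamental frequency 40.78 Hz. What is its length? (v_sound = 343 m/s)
L = v/(2f₁) = 4.205 m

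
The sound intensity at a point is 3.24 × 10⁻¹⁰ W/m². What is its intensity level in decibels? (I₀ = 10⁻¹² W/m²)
β = 10·log₁₀(I/I₀) = 25.11 dB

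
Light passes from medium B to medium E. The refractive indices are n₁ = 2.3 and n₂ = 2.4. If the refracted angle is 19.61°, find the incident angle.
sin θ₁ = (n₂/n₁)·sin θ₂ → θ₁ = 20.5°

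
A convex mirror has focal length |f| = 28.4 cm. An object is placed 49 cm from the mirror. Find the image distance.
f = −28.4 cm (convex); 1/di = 1/f − 1/do → di = -17.98 cm (virtual image, behind mirror)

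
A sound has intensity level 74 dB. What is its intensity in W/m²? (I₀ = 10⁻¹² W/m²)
I = I₀·10^(β/10) = 2.51 × 10⁻⁵ W/m²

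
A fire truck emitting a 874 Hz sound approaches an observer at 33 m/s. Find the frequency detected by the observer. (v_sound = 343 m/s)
f_obs = f·v/(v − v_s) = 967 Hz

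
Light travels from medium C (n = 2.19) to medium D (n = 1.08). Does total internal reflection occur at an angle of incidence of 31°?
θc = arcsin(n₂/n₁) = 29.55°; 31° > θc, so yes — total internal reflection.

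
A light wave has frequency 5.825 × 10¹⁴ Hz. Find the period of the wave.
T = 1/f = 1.717 × 10⁻¹⁵ s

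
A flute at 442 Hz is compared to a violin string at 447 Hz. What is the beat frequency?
5 Hz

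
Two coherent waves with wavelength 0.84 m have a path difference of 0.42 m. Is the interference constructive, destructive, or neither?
destructive — path difference = 0.5λ, an odd multiple of λ/2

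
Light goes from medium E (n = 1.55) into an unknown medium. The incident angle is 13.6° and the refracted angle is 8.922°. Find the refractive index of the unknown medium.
n₂ = n₁·sin θ₁ / sin θ₂ = 2.35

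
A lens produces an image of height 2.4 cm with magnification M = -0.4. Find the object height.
ho = |hi|/|M| = 6 cm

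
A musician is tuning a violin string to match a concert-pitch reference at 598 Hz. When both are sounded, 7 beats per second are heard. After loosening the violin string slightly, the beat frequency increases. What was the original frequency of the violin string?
591 Hz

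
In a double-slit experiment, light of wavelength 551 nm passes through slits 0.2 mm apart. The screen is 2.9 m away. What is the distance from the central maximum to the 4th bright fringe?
y = mλL/d = 31.96 mm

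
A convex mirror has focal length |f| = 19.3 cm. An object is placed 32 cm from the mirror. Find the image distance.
f = −19.3 cm (convex); 1/di = 1/f − 1/do → di = -12.04 cm (virtual image, behind mirror)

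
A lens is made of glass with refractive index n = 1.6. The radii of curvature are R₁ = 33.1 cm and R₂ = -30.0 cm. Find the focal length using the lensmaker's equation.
1/f = (n − 1)(1/R₁ − 1/R₂) → f = 26.23 cm (converging lens)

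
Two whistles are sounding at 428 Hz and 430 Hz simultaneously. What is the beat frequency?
2 Hz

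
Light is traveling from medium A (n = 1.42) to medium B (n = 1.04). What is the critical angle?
θc = arcsin(n₂/n₁) = 47.09°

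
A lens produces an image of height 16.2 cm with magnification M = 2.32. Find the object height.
ho = |hi|/|M| = 6.983 cm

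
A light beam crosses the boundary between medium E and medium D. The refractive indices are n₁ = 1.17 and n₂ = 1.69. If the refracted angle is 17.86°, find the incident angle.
sin θ₁ = (n₂/n₁)·sin θ₂ → θ₁ = 26.3°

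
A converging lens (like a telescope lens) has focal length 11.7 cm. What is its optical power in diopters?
P = 1/f = 8.547 D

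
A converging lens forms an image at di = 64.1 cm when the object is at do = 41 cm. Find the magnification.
M = −di/do = -1.563 (inverted image)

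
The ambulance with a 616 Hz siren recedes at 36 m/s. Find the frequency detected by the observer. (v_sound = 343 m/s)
f_obs = f·v/(v + v_s) = 557.5 Hz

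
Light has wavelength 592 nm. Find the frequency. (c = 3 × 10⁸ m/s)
f = c/λ = 5.068 × 10¹⁴ Hz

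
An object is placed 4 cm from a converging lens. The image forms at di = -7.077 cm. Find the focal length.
1/f = 1/do + 1/di → f = 9.2 cm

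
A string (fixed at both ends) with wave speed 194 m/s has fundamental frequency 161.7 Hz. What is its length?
L = v/(2f₁) = 0.5999 m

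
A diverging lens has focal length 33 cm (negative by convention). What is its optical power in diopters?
P = 1/f = -3.03 D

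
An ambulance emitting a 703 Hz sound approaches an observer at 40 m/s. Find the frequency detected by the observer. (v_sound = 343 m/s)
f_obs = f·v/(v − v_s) = 795.8 Hz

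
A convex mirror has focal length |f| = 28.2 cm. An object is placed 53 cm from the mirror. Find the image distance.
f = −28.2 cm (convex); 1/di = 1/f − 1/do → di = -18.41 cm (virtual image, behind mirror)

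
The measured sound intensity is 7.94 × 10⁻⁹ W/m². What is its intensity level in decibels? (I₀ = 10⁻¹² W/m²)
β = 10·log₁₀(I/I₀) = 39 dB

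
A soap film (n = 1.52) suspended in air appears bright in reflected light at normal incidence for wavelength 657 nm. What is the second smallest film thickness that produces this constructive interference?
2nt = (m − ½)λ with m = 2 → t = (m − ½)λ/(2n) = 324.2 nm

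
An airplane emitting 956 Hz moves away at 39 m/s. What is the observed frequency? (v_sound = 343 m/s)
f_obs = f·v/(v + v_s) = 858.4 Hz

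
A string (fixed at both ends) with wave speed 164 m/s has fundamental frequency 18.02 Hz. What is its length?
L = v/(2f₁) = 4.55 m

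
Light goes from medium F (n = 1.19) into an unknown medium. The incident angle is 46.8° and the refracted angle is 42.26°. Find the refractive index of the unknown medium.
n₂ = n₁·sin θ₁ / sin θ₂ = 1.29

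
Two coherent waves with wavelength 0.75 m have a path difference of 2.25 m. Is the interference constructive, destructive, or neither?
constructive — path difference = 3λ, a whole number of wavelengths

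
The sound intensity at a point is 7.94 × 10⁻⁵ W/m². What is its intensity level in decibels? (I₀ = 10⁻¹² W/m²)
β = 10·log₁₀(I/I₀) = 79 dB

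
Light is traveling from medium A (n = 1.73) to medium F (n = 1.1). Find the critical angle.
θc = arcsin(n₂/n₁) = 39.48°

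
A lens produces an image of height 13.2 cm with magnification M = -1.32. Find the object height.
ho = |hi|/|M| = 10 cm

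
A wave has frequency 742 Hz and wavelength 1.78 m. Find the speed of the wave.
v = fλ = 1321 m/s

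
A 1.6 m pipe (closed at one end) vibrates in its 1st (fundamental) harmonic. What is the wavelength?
λₙ = 4L/n = 6.4 m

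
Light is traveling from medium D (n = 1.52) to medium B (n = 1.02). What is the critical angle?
θc = arcsin(n₂/n₁) = 42.15°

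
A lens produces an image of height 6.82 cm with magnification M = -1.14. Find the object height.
ho = |hi|/|M| = 5.982 cm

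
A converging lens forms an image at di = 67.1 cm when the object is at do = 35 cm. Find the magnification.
M = −di/do = -1.917 (inverted image)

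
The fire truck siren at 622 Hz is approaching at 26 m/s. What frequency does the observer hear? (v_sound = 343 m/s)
f_obs = f·v/(v − v_s) = 673 Hz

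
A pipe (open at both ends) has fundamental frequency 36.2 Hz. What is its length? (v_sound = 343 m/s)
L = v/(2f₁) = 4.738 m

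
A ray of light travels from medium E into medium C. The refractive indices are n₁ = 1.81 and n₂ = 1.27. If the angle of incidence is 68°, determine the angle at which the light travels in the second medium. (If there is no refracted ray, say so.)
sin θ₂ = (n₁/n₂)·sin θ₁ = 1.321 > 1, so there is no refracted ray — the light undergoes total internal reflection.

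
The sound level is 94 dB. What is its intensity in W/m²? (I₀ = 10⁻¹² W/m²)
I = I₀·10^(β/10) = 2.51 × 10⁻³ W/m²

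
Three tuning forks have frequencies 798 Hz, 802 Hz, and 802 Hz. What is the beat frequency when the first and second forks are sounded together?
4 Hz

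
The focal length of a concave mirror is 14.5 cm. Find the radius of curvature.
R = 2|f| = 29 cm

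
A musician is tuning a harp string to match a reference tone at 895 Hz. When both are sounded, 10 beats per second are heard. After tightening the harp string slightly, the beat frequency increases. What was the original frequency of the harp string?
905 Hz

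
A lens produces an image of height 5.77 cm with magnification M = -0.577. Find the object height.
ho = |hi|/|M| = 10 cm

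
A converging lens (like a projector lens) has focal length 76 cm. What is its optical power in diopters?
P = 1/f = 1.316 D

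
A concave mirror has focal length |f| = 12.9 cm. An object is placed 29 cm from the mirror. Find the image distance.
f = +12.9 cm (concave); 1/di = 1/f − 1/do → di = 23.24 cm (real image, in front of mirror)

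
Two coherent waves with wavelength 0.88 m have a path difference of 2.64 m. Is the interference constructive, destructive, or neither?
constructive — path difference = 3λ, a whole number of wavelengths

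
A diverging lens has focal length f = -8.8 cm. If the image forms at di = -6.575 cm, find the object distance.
1/do = 1/f − 1/di → do = 26 cm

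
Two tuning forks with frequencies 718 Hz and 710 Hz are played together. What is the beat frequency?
8 Hz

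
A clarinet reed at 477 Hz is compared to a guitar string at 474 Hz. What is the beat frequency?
3 Hz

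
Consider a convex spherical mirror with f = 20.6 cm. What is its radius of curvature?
R = 2|f| = 41.2 cm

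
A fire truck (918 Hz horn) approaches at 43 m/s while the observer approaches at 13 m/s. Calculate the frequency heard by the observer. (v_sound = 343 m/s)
f_obs = f·(v + v_o)/(v − v_s) = 1089 Hz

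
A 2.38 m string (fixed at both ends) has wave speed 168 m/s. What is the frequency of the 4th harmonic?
fₙ = nv/(2L) = 141.2 Hz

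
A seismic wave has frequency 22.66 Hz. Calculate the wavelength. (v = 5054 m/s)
λ = v/f = 223 m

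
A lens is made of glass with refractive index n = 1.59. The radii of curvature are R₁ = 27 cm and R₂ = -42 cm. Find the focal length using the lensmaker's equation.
1/f = (n − 1)(1/R₁ − 1/R₂) → f = 27.86 cm (converging lens)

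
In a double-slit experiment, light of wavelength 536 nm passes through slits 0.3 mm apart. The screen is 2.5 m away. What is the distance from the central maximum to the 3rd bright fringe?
y = mλL/d = 13.4 mm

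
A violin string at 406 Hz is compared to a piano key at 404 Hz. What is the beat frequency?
2 Hz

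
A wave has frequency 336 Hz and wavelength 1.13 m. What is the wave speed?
v = fλ = 379.7 m/s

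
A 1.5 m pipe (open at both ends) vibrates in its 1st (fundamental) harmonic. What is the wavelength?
λₙ = 2L/n = 3 m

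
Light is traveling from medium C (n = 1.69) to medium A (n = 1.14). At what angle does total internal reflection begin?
θc = arcsin(n₂/n₁) = 42.42°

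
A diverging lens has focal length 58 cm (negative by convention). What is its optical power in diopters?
P = 1/f = -1.724 D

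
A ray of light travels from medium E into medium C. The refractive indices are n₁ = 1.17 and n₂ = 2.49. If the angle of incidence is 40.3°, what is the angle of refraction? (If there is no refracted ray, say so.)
sin θ₂ = (n₁/n₂)·sin θ₁ = 0.3039 → θ₂ = 17.69°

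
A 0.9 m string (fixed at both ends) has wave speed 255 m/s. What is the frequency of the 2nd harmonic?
fₙ = nv/(2L) = 283.3 Hz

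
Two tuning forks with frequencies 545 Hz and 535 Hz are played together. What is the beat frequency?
10 Hz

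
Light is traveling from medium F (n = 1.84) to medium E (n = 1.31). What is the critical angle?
θc = arcsin(n₂/n₁) = 45.39°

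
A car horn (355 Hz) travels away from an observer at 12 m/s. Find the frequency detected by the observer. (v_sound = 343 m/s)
f_obs = f·v/(v + v_s) = 343 Hz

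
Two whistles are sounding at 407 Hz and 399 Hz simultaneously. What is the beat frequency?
8 Hz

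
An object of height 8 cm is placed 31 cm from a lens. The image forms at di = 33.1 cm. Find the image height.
hi = (-di/do) × ho = -8.542 cm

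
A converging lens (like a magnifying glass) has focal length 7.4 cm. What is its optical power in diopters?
P = 1/f = 13.51 D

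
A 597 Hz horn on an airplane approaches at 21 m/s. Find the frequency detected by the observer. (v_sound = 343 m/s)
f_obs = f·v/(v − v_s) = 635.9 Hz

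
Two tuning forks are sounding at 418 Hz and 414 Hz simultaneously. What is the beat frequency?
4 Hz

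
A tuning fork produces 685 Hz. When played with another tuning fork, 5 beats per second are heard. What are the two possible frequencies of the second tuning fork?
f₂ = 685 ± 5 Hz → 690 Hz or 680 Hz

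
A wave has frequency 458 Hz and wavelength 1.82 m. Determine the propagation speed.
v = fλ = 833.6 m/s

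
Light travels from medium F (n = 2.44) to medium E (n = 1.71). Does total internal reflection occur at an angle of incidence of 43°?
θc = arcsin(n₂/n₁) = 44.49°; 43° < θc, so no — the ray refracts.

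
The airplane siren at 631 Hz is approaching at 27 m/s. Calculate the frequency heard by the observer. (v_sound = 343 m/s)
f_obs = f·v/(v − v_s) = 684.9 Hz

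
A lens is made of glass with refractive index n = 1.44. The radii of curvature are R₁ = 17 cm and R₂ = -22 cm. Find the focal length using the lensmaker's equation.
1/f = (n − 1)(1/R₁ − 1/R₂) → f = 21.79 cm (converging lens)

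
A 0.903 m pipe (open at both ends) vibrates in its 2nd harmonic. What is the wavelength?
λₙ = 2L/n = 0.903 m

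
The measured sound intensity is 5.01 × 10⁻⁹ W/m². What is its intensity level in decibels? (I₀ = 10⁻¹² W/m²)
β = 10·log₁₀(I/I₀) = 37 dB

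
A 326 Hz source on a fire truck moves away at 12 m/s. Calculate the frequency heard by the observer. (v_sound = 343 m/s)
f_obs = f·v/(v + v_s) = 315 Hz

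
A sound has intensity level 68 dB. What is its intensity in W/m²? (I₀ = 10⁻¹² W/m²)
I = I₀·10^(β/10) = 6.31 × 10⁻⁶ W/m²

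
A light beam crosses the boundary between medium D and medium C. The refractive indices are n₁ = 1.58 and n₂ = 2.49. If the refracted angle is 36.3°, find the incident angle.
sin θ₁ = (n₂/n₁)·sin θ₂ → θ₁ = 68.9°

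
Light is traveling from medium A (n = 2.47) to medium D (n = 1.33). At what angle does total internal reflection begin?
θc = arcsin(n₂/n₁) = 32.58°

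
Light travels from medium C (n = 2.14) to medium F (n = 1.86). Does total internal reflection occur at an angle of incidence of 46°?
θc = arcsin(n₂/n₁) = 60.36°; 46° < θc, so no — the ray refracts.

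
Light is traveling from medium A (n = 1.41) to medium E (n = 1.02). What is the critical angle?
θc = arcsin(n₂/n₁) = 46.34°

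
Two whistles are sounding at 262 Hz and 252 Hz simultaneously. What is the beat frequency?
10 Hz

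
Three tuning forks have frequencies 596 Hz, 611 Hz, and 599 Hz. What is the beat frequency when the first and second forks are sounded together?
15 Hz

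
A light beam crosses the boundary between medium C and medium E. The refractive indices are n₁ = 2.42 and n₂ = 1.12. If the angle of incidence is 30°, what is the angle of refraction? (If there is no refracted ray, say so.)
sin θ₂ = (n₁/n₂)·sin θ₁ = 1.08 > 1, so there is no refracted ray — the light undergoes total internal reflection.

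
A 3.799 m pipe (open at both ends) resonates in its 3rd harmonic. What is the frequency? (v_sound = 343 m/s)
fₙ = nv/(2L) = 135.4 Hz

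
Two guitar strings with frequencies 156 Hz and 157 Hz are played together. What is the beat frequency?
1 Hz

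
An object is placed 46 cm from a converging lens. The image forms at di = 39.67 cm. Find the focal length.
1/f = 1/do + 1/di → f = 21.3 cm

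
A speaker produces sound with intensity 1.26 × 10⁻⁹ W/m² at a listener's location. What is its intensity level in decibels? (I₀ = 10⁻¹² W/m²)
β = 10·log₁₀(I/I₀) = 31 dB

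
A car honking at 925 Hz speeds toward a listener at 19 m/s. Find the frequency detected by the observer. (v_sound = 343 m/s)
f_obs = f·v/(v − v_s) = 979.2 Hz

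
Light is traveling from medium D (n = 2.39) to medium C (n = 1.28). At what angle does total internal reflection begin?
θc = arcsin(n₂/n₁) = 32.38°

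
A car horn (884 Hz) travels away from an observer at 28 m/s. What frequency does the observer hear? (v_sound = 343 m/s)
f_obs = f·v/(v + v_s) = 817.3 Hz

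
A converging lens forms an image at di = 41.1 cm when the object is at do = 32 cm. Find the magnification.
M = −di/do = -1.284 (inverted image)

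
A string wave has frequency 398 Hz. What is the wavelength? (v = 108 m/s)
λ = v/f = 0.2714 m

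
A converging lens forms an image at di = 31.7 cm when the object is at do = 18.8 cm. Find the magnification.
M = −di/do = -1.686 (inverted image)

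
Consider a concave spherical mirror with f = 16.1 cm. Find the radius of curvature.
R = 2|f| = 32.2 cm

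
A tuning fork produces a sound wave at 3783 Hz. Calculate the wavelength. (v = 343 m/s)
λ = v/f = 0.09067 m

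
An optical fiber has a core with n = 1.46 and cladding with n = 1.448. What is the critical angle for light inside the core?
θc = arcsin(n_cladding/n_core) = 82.65°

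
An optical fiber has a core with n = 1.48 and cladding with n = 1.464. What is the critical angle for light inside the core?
θc = arcsin(n_cladding/n_core) = 81.57°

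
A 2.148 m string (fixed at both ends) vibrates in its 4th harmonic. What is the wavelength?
λₙ = 2L/n = 1.074 m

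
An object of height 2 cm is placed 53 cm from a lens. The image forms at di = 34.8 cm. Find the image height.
hi = (-di/do) × ho = -1.313 cm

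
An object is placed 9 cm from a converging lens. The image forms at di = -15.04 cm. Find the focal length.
1/f = 1/do + 1/di → f = 22.41 cm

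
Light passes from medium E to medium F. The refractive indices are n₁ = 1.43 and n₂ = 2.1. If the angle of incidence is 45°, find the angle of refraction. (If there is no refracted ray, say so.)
sin θ₂ = (n₁/n₂)·sin θ₁ = 0.4815 → θ₂ = 28.78°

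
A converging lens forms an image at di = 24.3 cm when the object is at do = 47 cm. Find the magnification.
M = −di/do = -0.517 (inverted image)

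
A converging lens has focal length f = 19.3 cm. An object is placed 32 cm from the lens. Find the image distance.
1/di = 1/f − 1/do → di = 48.63 cm (real image)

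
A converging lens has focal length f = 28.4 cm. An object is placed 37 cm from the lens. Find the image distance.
1/di = 1/f − 1/do → di = 122.2 cm (real image)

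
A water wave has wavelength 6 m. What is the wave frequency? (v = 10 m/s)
f = v/λ = 1.667 Hz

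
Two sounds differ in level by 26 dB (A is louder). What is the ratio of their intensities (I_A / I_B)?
I_A/I_B = 10^(Δβ/10) = 398.1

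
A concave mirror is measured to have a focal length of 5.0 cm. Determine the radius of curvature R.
R = 2|f| = 10 cm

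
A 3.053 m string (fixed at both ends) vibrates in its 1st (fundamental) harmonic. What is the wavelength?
λₙ = 2L/n = 6.106 m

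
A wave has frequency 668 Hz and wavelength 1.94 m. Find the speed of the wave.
v = fλ = 1296 m/s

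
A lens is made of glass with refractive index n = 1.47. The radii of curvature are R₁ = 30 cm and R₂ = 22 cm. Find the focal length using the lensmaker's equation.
1/f = (n − 1)(1/R₁ − 1/R₂) → f = -175.5 cm (diverging lens)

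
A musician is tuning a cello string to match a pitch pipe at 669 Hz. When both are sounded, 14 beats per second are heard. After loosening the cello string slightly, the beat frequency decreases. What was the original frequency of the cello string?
683 Hz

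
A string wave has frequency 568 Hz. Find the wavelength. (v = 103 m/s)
λ = v/f = 0.1813 m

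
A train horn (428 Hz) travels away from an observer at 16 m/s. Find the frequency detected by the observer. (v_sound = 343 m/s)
f_obs = f·v/(v + v_s) = 408.9 Hz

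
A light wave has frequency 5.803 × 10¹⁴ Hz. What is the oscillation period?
T = 1/f = 1.723 × 10⁻¹⁵ s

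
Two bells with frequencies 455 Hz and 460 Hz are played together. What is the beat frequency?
5 Hz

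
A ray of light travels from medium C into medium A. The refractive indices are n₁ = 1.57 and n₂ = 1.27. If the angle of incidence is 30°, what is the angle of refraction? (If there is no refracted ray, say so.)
sin θ₂ = (n₁/n₂)·sin θ₁ = 0.6181 → θ₂ = 38.18°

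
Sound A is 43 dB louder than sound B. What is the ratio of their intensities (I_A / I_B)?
I_A/I_B = 10^(Δβ/10) = 19950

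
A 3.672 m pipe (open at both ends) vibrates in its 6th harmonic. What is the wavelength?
λₙ = 2L/n = 1.224 m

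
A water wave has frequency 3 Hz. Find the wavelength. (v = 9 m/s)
λ = v/f = 3 m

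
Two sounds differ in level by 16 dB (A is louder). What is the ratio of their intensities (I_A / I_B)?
I_A/I_B = 10^(Δβ/10) = 39.81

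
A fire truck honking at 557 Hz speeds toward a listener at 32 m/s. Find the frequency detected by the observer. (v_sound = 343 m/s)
f_obs = f·v/(v − v_s) = 614.3 Hz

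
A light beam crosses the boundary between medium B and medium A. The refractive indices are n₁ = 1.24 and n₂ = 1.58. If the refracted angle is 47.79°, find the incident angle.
sin θ₁ = (n₂/n₁)·sin θ₂ → θ₁ = 70.7°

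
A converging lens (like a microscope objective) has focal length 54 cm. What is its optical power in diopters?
P = 1/f = 1.852 D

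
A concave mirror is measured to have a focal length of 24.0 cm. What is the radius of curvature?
R = 2|f| = 48 cm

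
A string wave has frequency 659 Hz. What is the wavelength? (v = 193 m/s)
λ = v/f = 0.2929 m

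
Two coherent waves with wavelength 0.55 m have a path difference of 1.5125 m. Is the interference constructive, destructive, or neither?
neither (partial) — path difference = 2.75λ, neither a whole number of wavelengths nor an odd multiple of λ/2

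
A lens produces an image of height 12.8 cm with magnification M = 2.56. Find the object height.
ho = |hi|/|M| = 5 cm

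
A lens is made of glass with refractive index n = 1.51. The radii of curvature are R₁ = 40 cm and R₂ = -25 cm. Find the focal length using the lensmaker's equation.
1/f = (n − 1)(1/R₁ − 1/R₂) → f = 30.17 cm (converging lens)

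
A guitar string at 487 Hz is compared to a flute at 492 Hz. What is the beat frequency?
5 Hz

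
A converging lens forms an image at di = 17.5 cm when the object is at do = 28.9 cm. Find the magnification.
M = −di/do = -0.6055 (inverted image)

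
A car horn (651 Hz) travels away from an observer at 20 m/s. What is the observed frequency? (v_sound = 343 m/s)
f_obs = f·v/(v + v_s) = 615.1 Hz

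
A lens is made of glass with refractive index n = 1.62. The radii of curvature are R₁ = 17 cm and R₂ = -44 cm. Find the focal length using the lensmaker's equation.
1/f = (n − 1)(1/R₁ − 1/R₂) → f = 19.78 cm (converging lens)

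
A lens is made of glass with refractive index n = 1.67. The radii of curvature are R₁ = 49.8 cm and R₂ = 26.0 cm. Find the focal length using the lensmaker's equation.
1/f = (n − 1)(1/R₁ − 1/R₂) → f = -81.2 cm (diverging lens)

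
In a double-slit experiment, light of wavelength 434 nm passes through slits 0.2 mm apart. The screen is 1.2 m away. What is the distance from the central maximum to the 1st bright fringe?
y = mλL/d = 2.604 mm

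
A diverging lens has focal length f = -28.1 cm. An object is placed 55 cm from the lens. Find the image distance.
1/di = 1/f − 1/do → di = -18.6 cm (virtual image)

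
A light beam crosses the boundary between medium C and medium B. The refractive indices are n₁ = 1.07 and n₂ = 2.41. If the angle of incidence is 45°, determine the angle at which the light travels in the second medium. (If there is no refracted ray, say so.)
sin θ₂ = (n₁/n₂)·sin θ₁ = 0.3139 → θ₂ = 18.3°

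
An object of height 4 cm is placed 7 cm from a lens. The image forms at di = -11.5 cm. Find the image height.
hi = (-di/do) × ho = 6.571 cm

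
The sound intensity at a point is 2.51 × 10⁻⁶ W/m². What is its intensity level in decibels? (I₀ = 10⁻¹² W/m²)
β = 10·log₁₀(I/I₀) = 64 dB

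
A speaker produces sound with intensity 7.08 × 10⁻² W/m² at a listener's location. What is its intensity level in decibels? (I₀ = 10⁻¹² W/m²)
β = 10·log₁₀(I/I₀) = 108.5 dB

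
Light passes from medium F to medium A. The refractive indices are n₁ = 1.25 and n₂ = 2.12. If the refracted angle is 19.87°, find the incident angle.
sin θ₁ = (n₂/n₁)·sin θ₂ → θ₁ = 35.2°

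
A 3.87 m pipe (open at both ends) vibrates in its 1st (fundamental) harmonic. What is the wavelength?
λₙ = 2L/n = 7.74 m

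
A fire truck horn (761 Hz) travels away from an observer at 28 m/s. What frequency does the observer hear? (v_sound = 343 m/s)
f_obs = f·v/(v + v_s) = 703.6 Hz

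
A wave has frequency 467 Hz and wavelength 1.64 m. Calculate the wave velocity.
v = fλ = 765.9 m/s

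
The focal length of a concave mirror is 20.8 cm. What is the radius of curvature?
R = 2|f| = 41.6 cm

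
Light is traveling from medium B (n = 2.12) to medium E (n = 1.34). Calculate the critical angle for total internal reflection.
θc = arcsin(n₂/n₁) = 39.2°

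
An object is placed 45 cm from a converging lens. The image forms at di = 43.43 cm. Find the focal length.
1/f = 1/do + 1/di → f = 22.1 cm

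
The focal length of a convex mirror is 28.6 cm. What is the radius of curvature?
R = 2|f| = 57.2 cm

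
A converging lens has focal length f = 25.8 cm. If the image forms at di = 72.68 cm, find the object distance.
1/do = 1/f − 1/di → do = 40 cm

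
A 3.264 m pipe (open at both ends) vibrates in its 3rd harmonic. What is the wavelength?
λₙ = 2L/n = 2.176 m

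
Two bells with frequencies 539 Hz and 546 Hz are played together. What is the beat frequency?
7 Hz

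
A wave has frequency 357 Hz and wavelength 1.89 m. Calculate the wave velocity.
v = fλ = 674.7 m/s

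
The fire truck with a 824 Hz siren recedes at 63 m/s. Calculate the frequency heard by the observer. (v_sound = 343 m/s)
f_obs = f·v/(v + v_s) = 696.1 Hz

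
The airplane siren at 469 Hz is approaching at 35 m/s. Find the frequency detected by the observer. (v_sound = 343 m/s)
f_obs = f·v/(v − v_s) = 522.3 Hz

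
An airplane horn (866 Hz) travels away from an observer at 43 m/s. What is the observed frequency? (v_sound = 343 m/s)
f_obs = f·v/(v + v_s) = 769.5 Hz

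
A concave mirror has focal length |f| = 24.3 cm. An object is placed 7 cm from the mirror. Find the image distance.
f = +24.3 cm (concave); 1/di = 1/f − 1/do → di = -9.832 cm (virtual image, behind mirror)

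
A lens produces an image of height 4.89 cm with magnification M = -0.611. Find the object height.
ho = |hi|/|M| = 8.003 cm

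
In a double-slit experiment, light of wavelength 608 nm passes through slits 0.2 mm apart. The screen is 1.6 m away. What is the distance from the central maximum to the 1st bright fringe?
y = mλL/d = 4.864 mm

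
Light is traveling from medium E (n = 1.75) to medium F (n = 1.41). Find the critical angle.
θc = arcsin(n₂/n₁) = 53.68°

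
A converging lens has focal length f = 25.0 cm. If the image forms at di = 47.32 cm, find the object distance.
1/do = 1/f − 1/di → do = 53 cm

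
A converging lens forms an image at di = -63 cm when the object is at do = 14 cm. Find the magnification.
M = −di/do = 4.5 (upright image)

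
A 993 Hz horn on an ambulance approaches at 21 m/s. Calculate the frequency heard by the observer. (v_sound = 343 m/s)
f_obs = f·v/(v − v_s) = 1058 Hz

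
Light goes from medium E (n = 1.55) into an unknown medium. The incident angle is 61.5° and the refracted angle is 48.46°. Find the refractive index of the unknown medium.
n₂ = n₁·sin θ₁ / sin θ₂ = 1.82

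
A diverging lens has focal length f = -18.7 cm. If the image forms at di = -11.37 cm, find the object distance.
1/do = 1/f − 1/di → do = 29.01 cm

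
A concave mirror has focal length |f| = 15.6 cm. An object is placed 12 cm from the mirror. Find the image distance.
f = +15.6 cm (concave); 1/di = 1/f − 1/do → di = -52 cm (virtual image, behind mirror)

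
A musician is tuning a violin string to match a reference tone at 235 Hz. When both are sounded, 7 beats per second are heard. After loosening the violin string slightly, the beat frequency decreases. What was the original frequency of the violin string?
242 Hz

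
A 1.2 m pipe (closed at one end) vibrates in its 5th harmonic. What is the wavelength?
λₙ = 4L/n = 0.96 m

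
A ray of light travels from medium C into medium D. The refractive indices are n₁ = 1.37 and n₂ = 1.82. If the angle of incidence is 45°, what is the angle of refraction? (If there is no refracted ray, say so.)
sin θ₂ = (n₁/n₂)·sin θ₁ = 0.5323 → θ₂ = 32.16°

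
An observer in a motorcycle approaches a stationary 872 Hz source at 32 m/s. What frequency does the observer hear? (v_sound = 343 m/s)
f_obs = f·(v + v_o)/v = 953.4 Hz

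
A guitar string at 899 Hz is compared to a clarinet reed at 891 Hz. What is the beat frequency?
8 Hz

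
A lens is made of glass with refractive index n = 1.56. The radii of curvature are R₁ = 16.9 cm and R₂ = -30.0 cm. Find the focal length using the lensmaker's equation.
1/f = (n − 1)(1/R₁ − 1/R₂) → f = 19.3 cm (converging lens)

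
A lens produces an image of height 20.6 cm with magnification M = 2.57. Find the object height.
ho = |hi|/|M| = 8.016 cm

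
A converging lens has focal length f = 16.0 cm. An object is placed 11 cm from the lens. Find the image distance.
1/di = 1/f − 1/do → di = -35.2 cm (virtual image)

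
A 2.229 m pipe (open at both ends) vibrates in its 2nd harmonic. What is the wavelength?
λₙ = 2L/n = 2.229 m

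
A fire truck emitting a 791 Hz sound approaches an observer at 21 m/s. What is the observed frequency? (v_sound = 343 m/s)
f_obs = f·v/(v − v_s) = 842.6 Hz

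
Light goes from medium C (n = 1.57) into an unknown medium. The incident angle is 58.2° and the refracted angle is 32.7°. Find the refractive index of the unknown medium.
n₂ = n₁·sin θ₁ / sin θ₂ = 2.47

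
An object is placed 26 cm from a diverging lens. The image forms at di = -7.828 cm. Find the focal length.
1/f = 1/do + 1/di → f = -11.2 cm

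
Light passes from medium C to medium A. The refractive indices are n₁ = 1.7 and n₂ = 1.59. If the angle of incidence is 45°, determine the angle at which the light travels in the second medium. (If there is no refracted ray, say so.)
sin θ₂ = (n₁/n₂)·sin θ₁ = 0.756 → θ₂ = 49.12°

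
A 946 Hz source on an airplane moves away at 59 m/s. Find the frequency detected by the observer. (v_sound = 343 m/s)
f_obs = f·v/(v + v_s) = 807.2 Hz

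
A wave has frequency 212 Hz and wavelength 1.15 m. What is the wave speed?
v = fλ = 243.8 m/s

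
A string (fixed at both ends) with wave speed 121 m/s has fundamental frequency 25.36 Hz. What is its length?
L = v/(2f₁) = 2.386 m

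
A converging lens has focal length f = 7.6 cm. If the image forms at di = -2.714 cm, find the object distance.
1/do = 1/f − 1/di → do = 2 cm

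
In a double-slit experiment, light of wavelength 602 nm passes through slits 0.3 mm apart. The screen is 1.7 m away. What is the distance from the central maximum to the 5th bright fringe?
y = mλL/d = 17.06 mm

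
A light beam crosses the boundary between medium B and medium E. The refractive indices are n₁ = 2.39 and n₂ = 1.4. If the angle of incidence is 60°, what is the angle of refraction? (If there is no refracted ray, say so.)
sin θ₂ = (n₁/n₂)·sin θ₁ = 1.478 > 1, so there is no refracted ray — the light undergoes total internal reflection.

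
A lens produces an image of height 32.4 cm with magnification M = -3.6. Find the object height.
ho = |hi|/|M| = 9 cm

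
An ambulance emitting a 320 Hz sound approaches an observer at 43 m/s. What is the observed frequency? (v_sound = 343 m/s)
f_obs = f·v/(v − v_s) = 365.9 Hz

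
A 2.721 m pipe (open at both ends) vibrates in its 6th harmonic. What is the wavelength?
λₙ = 2L/n = 0.907 m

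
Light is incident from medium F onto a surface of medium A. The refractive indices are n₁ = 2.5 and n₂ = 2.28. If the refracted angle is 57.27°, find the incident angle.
sin θ₁ = (n₂/n₁)·sin θ₂ → θ₁ = 50.1°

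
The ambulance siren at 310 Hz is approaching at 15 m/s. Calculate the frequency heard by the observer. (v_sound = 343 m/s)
f_obs = f·v/(v − v_s) = 324.2 Hz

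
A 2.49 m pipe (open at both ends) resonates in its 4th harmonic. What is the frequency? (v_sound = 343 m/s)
fₙ = nv/(2L) = 275.5 Hz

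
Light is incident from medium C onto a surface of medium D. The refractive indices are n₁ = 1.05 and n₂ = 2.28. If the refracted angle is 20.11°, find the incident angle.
sin θ₁ = (n₂/n₁)·sin θ₂ → θ₁ = 48.3°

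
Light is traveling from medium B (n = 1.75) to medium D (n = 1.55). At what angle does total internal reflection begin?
θc = arcsin(n₂/n₁) = 62.34°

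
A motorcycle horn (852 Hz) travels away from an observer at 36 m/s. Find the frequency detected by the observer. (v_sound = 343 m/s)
f_obs = f·v/(v + v_s) = 771.1 Hz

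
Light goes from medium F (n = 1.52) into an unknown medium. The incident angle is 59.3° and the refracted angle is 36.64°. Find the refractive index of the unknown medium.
n₂ = n₁·sin θ₁ / sin θ₂ = 2.19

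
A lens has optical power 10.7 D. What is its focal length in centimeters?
f = 1/P = 9.346 cm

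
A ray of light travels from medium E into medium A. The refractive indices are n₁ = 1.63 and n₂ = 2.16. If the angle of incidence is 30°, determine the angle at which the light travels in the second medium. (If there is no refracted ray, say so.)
sin θ₂ = (n₁/n₂)·sin θ₁ = 0.3773 → θ₂ = 22.17°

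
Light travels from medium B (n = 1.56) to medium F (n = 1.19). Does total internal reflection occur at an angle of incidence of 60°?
θc = arcsin(n₂/n₁) = 49.71°; 60° > θc, so yes — total internal reflection.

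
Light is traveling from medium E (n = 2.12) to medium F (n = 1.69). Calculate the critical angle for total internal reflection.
θc = arcsin(n₂/n₁) = 52.86°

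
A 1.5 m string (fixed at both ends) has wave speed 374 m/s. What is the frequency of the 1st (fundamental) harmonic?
fₙ = nv/(2L) = 124.7 Hz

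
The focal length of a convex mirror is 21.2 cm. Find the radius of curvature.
R = 2|f| = 42.4 cm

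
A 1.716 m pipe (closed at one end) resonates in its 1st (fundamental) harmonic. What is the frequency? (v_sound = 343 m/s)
fₙ = nv/(4L) = 49.97 Hz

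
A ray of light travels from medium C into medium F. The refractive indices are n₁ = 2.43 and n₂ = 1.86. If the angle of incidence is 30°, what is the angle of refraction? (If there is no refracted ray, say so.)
sin θ₂ = (n₁/n₂)·sin θ₁ = 0.6532 → θ₂ = 40.79°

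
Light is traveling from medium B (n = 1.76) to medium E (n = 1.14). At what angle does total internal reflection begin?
θc = arcsin(n₂/n₁) = 40.37°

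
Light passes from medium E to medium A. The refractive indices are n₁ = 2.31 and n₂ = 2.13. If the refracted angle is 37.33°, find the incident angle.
sin θ₁ = (n₂/n₁)·sin θ₂ → θ₁ = 34°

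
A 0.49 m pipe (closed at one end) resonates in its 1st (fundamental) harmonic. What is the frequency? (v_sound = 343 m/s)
fₙ = nv/(4L) = 175 Hz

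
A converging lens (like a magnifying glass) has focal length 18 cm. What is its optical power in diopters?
P = 1/f = 5.556 D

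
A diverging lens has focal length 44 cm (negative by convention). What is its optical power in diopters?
P = 1/f = -2.273 D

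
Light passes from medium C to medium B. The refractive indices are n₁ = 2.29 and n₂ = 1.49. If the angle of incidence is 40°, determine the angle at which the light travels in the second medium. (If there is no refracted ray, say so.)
sin θ₂ = (n₁/n₂)·sin θ₁ = 0.9879 → θ₂ = 81.08°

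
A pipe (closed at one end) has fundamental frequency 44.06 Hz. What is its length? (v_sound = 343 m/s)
L = v/(4f₁) = 1.946 m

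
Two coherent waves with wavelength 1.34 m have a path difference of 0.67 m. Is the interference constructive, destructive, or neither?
destructive — path difference = 0.5λ, an odd multiple of λ/2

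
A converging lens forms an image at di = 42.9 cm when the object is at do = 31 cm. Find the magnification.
M = −di/do = -1.384 (inverted image)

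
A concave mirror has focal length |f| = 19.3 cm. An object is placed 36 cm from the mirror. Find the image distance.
f = +19.3 cm (concave); 1/di = 1/f − 1/do → di = 41.6 cm (real image, in front of mirror)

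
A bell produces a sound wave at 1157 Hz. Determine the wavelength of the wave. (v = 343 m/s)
λ = v/f = 0.2965 m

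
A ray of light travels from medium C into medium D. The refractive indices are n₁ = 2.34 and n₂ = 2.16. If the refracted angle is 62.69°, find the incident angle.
sin θ₁ = (n₂/n₁)·sin θ₂ → θ₁ = 55.1°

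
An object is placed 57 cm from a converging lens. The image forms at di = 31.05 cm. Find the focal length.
1/f = 1/do + 1/di → f = 20.1 cm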